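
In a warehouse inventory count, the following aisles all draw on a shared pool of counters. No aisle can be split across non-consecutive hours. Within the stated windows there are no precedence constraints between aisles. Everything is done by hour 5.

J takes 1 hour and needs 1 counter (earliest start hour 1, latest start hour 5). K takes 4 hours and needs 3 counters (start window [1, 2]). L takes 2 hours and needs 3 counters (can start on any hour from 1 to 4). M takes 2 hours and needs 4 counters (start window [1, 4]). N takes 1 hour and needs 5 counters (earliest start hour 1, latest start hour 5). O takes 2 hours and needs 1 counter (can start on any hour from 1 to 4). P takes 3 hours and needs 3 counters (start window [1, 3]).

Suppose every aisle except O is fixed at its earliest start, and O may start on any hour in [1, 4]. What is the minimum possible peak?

O@1: h1:20  h2:14  h3:6  h4:3  h5:0 → peak 20
O@2: h1:19  h2:14  h3:7  h4:3  h5:0 → peak 19
O@3: h1:19  h2:13  h3:7  h4:4  h5:0 → peak 19
O@4: h1:19  h2:13  h3:6  h4:4  h5:1 → peak 19
Best is O@2, peak 19.

19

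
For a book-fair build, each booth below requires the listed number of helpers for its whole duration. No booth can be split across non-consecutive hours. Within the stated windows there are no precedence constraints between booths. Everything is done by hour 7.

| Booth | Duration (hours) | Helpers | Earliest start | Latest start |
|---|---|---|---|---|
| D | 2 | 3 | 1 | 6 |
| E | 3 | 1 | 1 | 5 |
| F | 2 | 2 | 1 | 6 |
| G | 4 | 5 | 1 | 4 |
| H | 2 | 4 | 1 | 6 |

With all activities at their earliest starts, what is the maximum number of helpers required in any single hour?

Early-start schedule: D@1, E@1, F@1, G@1, H@1.
Load per hour: hour 1: 15, hour 2: 15, hour 3: 6, hour 4: 5, hour 5: 0, hour 6: 0, hour 7: 0.
Peak is 15.

15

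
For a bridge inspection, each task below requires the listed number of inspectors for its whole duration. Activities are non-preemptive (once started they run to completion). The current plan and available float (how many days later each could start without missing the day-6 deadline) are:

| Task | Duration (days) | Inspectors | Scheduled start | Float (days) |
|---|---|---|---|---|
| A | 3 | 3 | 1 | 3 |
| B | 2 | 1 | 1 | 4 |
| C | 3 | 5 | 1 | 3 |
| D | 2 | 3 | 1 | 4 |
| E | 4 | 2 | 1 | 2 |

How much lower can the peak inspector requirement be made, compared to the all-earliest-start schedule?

7

Early-start peak: d1:14  d2:14  d3:10  d4:2  d5:0  d6:0 ⇒ 14.
Leveled (A@1, B@1, C@4, D@1, E@3): d1:7  d2:7  d3:5  d4:7  d5:7  d6:7 ⇒ 7.
Reduction 14 − 7 = 7.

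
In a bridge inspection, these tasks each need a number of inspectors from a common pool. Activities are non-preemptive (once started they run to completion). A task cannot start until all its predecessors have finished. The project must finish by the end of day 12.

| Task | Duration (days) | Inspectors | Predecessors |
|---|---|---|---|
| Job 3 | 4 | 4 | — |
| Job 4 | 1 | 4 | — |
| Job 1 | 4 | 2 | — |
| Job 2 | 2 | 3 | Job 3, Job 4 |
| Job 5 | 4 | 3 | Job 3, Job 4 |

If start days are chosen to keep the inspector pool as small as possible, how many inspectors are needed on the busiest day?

Early-start (Job 3@1, Job 4@1, Job 1@1, Job 2@5, Job 5@5) gives peak 10: d1:10  d2:6  d3:6  d4:6  d5:6  d6:6  d7:3  d8:3  d9:0  d10:0  d11:0  d12:0.
Shift Job 4→5, Job 1→6, Job 2→6, Job 5→8.
Schedule Job 3@1, Job 4@5, Job 1@6, Job 2@6, Job 5@8: d1:4  d2:4  d3:4  d4:4  d5:4  d6:5  d7:5  d8:5  d9:5  d10:3  d11:3  d12:0 — peak 5.

5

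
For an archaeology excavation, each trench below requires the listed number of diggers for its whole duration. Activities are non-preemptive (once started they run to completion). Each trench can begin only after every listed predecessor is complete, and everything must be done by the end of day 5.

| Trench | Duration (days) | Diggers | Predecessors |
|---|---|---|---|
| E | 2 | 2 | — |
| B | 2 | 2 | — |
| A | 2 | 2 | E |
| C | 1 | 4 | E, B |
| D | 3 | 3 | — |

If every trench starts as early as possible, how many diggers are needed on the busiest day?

Early-start schedule: E@1, B@1, A@3, C@3, D@1.
Load per day: day 1: 7, day 2: 7, day 3: 9, day 4: 2, day 5: 0.
Peak is 9.

9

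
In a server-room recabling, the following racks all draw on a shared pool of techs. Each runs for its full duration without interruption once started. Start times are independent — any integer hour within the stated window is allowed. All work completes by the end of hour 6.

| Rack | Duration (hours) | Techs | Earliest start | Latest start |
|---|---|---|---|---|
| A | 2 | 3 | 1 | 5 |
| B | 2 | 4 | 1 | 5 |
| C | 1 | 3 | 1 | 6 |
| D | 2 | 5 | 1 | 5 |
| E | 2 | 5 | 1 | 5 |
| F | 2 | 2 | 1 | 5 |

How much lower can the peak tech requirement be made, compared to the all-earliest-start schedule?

14

Early-start peak: h1:22  h2:19  h3:0  h4:0  h5:0  h6:0 ⇒ 22.
Leveled (A@1, B@1, C@3, D@3, E@5, F@4): h1:7  h2:7  h3:8  h4:7  h5:7  h6:5 ⇒ 8.
Reduction 22 − 8 = 14.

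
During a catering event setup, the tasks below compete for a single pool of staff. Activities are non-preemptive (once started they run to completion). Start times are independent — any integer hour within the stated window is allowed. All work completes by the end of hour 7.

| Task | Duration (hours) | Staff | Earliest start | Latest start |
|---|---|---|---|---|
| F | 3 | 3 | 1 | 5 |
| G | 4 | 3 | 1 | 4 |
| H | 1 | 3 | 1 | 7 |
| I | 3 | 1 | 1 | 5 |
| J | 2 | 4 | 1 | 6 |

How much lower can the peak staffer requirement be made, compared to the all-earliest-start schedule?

8

Early-start peak: h1:14  h2:11  h3:7  h4:3  h5:0  h6:0  h7:0 ⇒ 14.
Leveled (F@1, G@1, H@4, I@5, J@5): h1:6  h2:6  h3:6  h4:6  h5:5  h6:5  h7:1 ⇒ 6.
Reduction 14 − 6 = 8.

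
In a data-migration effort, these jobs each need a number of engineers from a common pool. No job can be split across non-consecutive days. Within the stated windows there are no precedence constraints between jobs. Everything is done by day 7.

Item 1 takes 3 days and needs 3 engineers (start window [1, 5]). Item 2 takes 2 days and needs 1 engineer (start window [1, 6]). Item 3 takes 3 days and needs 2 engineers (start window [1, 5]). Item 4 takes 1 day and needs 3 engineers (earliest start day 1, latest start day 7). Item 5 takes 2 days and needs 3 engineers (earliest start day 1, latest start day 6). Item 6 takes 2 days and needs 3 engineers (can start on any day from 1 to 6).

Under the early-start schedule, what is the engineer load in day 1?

15

At early start, day 1 has: Item 1, Item 2, Item 3, Item 4, Item 5, Item 6.
Demand: 3 + 1 + 2 + 3 + 3 + 3 = 15.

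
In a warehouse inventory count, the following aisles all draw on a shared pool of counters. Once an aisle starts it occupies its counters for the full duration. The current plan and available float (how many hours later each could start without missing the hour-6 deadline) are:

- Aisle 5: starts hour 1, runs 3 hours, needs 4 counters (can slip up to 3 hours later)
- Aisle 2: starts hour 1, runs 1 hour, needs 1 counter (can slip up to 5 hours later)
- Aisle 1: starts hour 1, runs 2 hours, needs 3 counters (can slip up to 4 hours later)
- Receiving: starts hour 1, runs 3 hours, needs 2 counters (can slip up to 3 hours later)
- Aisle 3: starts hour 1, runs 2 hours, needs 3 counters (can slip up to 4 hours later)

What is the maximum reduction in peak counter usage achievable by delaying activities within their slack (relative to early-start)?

Early-start peak: h1:13  h2:12  h3:6  h4:0  h5:0  h6:0 ⇒ 13.
Leveled (Aisle 5@1, Aisle 2@1, Aisle 1@4, Receiving@2, Aisle 3@5): h1:5  h2:6  h3:6  h4:5  h5:6  h6:3 ⇒ 6.
Reduction 13 − 6 = 7.

7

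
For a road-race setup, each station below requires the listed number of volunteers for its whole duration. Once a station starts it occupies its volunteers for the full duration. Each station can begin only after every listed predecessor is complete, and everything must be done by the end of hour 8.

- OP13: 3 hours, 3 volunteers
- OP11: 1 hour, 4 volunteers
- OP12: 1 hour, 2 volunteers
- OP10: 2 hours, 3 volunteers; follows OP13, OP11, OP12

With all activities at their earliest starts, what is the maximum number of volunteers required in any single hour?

Early-start schedule: OP13@1, OP11@1, OP12@1, OP10@4.
Load per hour: hour 1: 9, hour 2: 3, hour 3: 3, hour 4: 3, hour 5: 3, hour 6: 0, hour 7: 0, hour 8: 0.
Peak is 9.

9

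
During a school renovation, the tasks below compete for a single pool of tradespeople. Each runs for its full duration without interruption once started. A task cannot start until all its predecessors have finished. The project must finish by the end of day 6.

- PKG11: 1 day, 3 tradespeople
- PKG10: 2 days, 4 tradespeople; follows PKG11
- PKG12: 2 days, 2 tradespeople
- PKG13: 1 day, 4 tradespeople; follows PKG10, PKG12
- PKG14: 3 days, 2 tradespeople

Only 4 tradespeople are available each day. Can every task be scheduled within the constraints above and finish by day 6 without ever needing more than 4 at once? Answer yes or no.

Total tradesperson-days = 25; over 6 days the average is 25/6 > 4, so some day must exceed 4.

no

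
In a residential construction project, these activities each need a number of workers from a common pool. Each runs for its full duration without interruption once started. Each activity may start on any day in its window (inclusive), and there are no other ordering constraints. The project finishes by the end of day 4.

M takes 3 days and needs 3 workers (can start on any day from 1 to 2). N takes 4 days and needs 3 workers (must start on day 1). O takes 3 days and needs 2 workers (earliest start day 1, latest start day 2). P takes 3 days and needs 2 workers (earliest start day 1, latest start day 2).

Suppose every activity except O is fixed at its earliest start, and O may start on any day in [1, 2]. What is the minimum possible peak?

10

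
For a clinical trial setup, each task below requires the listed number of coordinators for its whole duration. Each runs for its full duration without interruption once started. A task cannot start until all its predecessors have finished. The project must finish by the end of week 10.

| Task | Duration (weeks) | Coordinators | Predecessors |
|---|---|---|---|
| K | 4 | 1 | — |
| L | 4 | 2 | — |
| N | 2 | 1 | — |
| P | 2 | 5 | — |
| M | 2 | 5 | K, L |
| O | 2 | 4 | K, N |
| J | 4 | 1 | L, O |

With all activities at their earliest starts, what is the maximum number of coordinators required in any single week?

Early-start schedule: K@1, L@1, N@1, P@1, M@5, O@5, J@7.
Load per week: week 1: 9, week 2: 9, week 3: 3, week 4: 3, week 5: 9, week 6: 9, week 7: 1, week 8: 1, week 9: 1, week 10: 1.
Peak is 9.

9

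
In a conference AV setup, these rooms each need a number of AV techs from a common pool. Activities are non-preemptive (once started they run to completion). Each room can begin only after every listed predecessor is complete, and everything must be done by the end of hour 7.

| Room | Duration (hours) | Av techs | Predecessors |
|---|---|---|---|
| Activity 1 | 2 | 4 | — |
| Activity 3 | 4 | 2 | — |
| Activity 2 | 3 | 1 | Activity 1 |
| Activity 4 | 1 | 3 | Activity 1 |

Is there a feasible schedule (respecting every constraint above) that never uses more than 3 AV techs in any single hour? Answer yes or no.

Total AV tech-hours = 22; over 7 hours the average is 22/7 > 3, so some hour must exceed 3.

no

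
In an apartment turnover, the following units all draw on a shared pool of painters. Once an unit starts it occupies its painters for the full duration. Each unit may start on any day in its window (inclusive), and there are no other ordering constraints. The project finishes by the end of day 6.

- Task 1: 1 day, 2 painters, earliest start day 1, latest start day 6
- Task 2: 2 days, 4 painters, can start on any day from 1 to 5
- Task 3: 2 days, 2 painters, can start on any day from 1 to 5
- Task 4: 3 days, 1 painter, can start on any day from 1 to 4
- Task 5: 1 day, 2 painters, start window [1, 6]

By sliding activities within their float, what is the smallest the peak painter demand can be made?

4

Early-start (Task 1@1, Task 2@1, Task 3@1, Task 4@1, Task 5@1) gives peak 11: d1:11  d2:7  d3:1  d4:0  d5:0  d6:0.
Shift Task 2→2, Task 3→4, Task 4→4.
Schedule Task 1@1, Task 2@2, Task 3@4, Task 4@4, Task 5@1: d1:4  d2:4  d3:4  d4:3  d5:3  d6:1 — peak 4.
Total painter-days = 19 over 6 days ⇒ peak ≥ ⌈19/6⌉ = 4, so 4 is optimal.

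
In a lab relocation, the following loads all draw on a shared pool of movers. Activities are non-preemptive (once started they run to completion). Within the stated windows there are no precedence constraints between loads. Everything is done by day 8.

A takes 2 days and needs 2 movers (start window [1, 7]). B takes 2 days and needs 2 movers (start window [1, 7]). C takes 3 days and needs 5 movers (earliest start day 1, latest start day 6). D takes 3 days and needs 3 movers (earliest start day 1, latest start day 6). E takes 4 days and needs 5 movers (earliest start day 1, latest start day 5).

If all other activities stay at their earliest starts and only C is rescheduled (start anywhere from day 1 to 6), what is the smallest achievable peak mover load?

C@1: d1:17  d2:17  d3:13  d4:5  d5:0  d6:0  d7:0  d8:0 → peak 17
C@2: d1:12  d2:17  d3:13  d4:10  d5:0  d6:0  d7:0  d8:0 → peak 17
C@3: d1:12  d2:12  d3:13  d4:10  d5:5  d6:0  d7:0  d8:0 → peak 13
C@4: d1:12  d2:12  d3:8  d4:10  d5:5  d6:5  d7:0  d8:0 → peak 12
C@5: d1:12  d2:12  d3:8  d4:5  d5:5  d6:5  d7:5  d8:0 → peak 12
C@6: d1:12  d2:12  d3:8  d4:5  d5:0  d6:5  d7:5  d8:5 → peak 12
Best is C@4, peak 12.

12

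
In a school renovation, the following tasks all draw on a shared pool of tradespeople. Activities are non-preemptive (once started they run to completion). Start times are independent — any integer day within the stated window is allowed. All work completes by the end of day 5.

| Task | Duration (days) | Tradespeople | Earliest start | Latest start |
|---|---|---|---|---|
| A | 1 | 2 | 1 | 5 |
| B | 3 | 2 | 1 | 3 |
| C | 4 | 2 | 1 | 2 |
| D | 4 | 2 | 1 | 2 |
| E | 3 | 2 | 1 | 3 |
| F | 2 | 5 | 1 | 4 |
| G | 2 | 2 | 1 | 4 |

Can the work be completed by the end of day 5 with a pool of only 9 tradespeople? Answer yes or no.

The minimum achievable peak is 10; 9 < 10, so no feasible schedule stays within the cap.

no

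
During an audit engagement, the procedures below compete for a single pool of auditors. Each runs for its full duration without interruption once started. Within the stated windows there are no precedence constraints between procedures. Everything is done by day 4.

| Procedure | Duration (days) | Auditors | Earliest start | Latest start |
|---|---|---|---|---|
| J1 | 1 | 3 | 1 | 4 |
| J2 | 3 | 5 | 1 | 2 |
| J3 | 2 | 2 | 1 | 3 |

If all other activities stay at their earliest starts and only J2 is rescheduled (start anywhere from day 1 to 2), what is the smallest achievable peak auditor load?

7

J2@1: d1:10  d2:7  d3:5  d4:0 → peak 10
J2@2: d1:5  d2:7  d3:5  d4:5 → peak 7
Best is J2@2, peak 7.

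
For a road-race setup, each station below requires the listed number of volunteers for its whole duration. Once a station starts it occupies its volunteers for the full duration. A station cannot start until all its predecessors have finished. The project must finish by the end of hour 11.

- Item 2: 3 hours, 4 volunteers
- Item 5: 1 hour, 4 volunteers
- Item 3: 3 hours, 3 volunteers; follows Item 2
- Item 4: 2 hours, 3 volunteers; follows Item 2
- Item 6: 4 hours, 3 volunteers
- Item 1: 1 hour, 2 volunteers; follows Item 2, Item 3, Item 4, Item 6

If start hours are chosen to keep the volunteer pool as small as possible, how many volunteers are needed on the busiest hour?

6

Early-start (Item 2@1, Item 5@1, Item 3@4, Item 4@4, Item 6@1, Item 1@7) gives peak 11: h1:11  h2:7  h3:7  h4:9  h5:6  h6:3  h7:2  h8:0  h9:0  h10:0  h11:0.
Shift Item 5→4, Item 3→5, Item 4→5, Item 6→7, Item 1→11.
Schedule Item 2@1, Item 5@4, Item 3@5, Item 4@5, Item 6@7, Item 1@11: h1:4  h2:4  h3:4  h4:4  h5:6  h6:6  h7:6  h8:3  h9:3  h10:3  h11:2 — peak 6.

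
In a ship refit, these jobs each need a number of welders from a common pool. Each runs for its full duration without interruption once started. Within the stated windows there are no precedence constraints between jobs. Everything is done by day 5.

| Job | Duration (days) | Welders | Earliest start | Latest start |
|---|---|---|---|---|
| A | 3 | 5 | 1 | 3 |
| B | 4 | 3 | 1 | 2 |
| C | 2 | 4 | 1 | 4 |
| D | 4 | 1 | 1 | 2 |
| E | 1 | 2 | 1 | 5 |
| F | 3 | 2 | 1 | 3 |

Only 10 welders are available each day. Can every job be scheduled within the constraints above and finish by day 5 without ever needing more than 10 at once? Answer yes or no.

no

The minimum achievable peak is 11; 10 < 11, so no feasible schedule stays within the cap.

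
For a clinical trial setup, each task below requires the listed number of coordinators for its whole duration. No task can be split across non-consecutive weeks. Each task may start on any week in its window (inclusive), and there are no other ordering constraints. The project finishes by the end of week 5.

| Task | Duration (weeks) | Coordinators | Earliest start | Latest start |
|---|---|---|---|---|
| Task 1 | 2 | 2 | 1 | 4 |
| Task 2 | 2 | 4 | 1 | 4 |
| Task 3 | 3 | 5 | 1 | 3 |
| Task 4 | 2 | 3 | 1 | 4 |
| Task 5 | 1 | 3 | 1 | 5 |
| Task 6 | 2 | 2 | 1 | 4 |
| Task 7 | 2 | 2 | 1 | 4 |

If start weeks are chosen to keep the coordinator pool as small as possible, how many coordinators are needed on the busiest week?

Early-start (Task 1@1, Task 2@1, Task 3@1, Task 4@1, Task 5@1, Task 6@1, Task 7@1) gives peak 21: w1:21  w2:18  w3:5  w4:0  w5:0.
Shift Task 3→3, Task 5→3, Task 6→4, Task 7→4.
Schedule Task 1@1, Task 2@1, Task 3@3, Task 4@1, Task 5@3, Task 6@4, Task 7@4: w1:9  w2:9  w3:8  w4:9  w5:9 — peak 9.
Total coordinator-weeks = 44 over 5 weeks ⇒ peak ≥ ⌈44/5⌉ = 9, so 9 is optimal.

9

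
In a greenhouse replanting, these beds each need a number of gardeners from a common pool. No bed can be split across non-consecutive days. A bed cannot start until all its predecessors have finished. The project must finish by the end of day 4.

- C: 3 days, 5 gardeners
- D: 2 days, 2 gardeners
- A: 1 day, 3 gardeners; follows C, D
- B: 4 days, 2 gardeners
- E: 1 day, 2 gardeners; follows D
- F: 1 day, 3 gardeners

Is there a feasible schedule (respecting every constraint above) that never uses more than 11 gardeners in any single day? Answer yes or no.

Schedule C@1, D@1, A@4, B@1, E@3, F@4: d1:9  d2:9  d3:9  d4:8 — peak 9 ≤ 11.

yes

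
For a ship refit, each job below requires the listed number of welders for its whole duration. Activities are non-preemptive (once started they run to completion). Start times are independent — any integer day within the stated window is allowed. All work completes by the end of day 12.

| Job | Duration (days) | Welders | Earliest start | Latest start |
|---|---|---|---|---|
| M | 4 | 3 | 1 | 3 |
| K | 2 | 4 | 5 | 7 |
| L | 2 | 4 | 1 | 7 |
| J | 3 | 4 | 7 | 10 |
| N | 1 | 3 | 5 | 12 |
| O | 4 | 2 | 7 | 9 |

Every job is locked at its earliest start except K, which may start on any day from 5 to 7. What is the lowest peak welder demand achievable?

7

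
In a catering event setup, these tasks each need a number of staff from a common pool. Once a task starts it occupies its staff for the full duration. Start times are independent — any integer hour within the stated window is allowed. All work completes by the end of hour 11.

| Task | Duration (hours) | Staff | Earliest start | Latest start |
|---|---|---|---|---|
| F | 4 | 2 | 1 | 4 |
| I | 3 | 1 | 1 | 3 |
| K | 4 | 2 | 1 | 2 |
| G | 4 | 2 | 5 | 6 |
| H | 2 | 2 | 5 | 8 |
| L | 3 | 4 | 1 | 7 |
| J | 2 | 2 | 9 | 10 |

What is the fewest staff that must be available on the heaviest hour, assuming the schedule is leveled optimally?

Early-start (F@1, I@1, K@1, G@5, H@5, L@1, J@9) gives peak 9: h1:9  h2:9  h3:9  h4:4  h5:4  h6:4  h7:2  h8:2  h9:2  h10:2  h11:0.
Shift L→7.
Schedule F@1, I@1, K@1, G@5, H@5, L@7, J@9: h1:5  h2:5  h3:5  h4:4  h5:4  h6:4  h7:6  h8:6  h9:6  h10:2  h11:0 — peak 6.

6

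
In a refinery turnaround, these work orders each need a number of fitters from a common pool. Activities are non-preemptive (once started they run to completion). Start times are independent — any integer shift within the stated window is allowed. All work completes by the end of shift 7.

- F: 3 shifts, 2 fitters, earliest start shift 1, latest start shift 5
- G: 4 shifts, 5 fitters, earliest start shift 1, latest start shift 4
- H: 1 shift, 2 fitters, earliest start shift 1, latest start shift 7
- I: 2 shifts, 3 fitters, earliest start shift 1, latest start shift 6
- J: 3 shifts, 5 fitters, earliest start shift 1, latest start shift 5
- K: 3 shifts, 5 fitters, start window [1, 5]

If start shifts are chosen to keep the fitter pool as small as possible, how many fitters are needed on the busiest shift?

10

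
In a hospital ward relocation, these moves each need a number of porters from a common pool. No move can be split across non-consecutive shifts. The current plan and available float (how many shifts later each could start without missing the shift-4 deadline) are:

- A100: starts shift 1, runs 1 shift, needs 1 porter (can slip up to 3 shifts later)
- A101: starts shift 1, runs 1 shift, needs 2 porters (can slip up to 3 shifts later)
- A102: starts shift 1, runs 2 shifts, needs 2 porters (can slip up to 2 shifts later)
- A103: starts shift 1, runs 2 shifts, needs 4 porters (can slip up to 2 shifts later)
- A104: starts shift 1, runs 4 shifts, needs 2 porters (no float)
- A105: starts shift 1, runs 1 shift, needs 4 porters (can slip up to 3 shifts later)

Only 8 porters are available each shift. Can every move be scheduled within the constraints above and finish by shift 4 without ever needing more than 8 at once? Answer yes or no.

yes

Schedule A100@1, A101@1, A102@1, A103@2, A104@1, A105@4: s1:7  s2:8  s3:6  s4:6 — peak 8 ≤ 8.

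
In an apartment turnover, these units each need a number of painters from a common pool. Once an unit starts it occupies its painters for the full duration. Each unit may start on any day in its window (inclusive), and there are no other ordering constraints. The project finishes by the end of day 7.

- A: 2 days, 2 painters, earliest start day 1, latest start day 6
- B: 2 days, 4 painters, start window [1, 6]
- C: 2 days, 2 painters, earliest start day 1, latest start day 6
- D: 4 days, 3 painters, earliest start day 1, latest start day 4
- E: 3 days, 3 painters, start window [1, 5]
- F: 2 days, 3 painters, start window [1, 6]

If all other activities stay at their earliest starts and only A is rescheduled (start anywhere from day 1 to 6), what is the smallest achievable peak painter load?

15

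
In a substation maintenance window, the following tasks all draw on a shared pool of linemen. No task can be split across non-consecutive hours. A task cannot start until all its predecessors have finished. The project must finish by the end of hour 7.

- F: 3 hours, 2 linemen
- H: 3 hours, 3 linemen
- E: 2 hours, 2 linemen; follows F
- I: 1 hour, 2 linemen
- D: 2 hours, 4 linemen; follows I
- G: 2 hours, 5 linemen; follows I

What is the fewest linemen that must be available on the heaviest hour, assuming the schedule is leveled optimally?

7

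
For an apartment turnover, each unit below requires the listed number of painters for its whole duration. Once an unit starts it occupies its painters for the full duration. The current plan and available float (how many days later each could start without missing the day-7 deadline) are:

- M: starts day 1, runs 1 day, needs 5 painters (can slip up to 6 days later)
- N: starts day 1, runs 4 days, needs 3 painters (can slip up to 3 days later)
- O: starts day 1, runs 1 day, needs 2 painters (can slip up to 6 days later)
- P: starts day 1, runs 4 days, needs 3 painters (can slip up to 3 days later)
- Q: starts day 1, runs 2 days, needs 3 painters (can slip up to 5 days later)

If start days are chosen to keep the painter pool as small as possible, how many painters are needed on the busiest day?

6

Early-start (M@1, N@1, O@1, P@1, Q@1) gives peak 16: d1:16  d2:9  d3:6  d4:6  d5:0  d6:0  d7:0.
Shift N→2, O→2, P→3, Q→6.
Schedule M@1, N@2, O@2, P@3, Q@6: d1:5  d2:5  d3:6  d4:6  d5:6  d6:6  d7:3 — peak 6.
Total painter-days = 37 over 7 days ⇒ peak ≥ ⌈37/7⌉ = 6, so 6 is optimal.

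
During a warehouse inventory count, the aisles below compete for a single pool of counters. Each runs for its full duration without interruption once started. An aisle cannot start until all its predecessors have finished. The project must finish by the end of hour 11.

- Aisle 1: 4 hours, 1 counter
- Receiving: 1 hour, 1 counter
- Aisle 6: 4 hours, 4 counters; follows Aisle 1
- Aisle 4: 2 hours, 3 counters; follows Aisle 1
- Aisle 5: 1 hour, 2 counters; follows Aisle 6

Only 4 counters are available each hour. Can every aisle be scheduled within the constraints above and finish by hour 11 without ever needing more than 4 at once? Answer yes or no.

yes

Schedule Aisle 1@1, Receiving@1, Aisle 6@5, Aisle 4@9, Aisle 5@11: h1:2  h2:1  h3:1  h4:1  h5:4  h6:4  h7:4  h8:4  h9:3  h10:3  h11:2 — peak 4 ≤ 4.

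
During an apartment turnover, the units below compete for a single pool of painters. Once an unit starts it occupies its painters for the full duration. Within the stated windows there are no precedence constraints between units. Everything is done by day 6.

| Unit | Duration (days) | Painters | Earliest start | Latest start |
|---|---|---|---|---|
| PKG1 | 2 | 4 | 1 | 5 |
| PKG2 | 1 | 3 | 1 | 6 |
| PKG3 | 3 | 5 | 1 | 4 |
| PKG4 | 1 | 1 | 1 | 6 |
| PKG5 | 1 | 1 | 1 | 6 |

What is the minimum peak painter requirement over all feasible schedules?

5

Early-start (PKG1@1, PKG2@1, PKG3@1, PKG4@1, PKG5@1) gives peak 14: d1:14  d2:9  d3:5  d4:0  d5:0  d6:0.
Shift PKG2→3, PKG3→4, PKG5→2.
Schedule PKG1@1, PKG2@3, PKG3@4, PKG4@1, PKG5@2: d1:5  d2:5  d3:3  d4:5  d5:5  d6:5 — peak 5.
Total painter-days = 28 over 6 days ⇒ peak ≥ ⌈28/6⌉ = 5, so 5 is optimal.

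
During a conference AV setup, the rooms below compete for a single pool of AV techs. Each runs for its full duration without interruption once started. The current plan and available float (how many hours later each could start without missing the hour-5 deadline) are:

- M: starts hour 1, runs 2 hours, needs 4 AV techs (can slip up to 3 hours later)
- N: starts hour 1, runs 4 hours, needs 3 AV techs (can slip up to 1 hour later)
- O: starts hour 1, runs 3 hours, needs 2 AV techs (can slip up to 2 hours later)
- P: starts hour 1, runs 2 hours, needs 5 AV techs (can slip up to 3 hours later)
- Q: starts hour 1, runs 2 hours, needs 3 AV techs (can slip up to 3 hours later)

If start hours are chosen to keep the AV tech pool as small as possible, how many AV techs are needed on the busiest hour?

Early-start (M@1, N@1, O@1, P@1, Q@1) gives peak 17: h1:17  h2:17  h3:5  h4:3  h5:0.
Shift O→3, P→3.
Schedule M@1, N@1, O@3, P@3, Q@1: h1:10  h2:10  h3:10  h4:10  h5:2 — peak 10.

10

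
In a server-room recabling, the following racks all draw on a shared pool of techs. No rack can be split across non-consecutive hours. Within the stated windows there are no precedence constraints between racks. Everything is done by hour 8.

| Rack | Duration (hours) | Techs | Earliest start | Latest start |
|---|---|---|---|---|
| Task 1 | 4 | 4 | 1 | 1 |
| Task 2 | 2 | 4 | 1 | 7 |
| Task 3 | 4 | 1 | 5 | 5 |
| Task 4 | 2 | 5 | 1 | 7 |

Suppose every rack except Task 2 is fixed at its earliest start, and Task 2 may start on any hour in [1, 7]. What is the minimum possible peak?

Task 2@1: h1:13  h2:13  h3:4  h4:4  h5:1  h6:1  h7:1  h8:1 → peak 13
Task 2@2: h1:9  h2:13  h3:8  h4:4  h5:1  h6:1  h7:1  h8:1 → peak 13
Task 2@3: h1:9  h2:9  h3:8  h4:8  h5:1  h6:1  h7:1  h8:1 → peak 9
Task 2@4: h1:9  h2:9  h3:4  h4:8  h5:5  h6:1  h7:1  h8:1 → peak 9
Task 2@5: h1:9  h2:9  h3:4  h4:4  h5:5  h6:5  h7:1  h8:1 → peak 9
Task 2@6: h1:9  h2:9  h3:4  h4:4  h5:1  h6:5  h7:5  h8:1 → peak 9
Task 2@7: h1:9  h2:9  h3:4  h4:4  h5:1  h6:1  h7:5  h8:5 → peak 9
Best is Task 2@3, peak 9.

9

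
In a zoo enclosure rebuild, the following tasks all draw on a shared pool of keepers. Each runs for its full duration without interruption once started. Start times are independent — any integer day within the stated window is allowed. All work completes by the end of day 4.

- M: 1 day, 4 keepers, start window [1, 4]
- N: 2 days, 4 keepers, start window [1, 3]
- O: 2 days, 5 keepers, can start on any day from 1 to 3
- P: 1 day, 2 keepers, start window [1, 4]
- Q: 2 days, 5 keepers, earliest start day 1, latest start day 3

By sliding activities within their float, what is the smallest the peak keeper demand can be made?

9

Early-start (M@1, N@1, O@1, P@1, Q@1) gives peak 20: d1:20  d2:14  d3:0  d4:0.
Shift N→2, P→4, Q→3.
Schedule M@1, N@2, O@1, P@4, Q@3: d1:9  d2:9  d3:9  d4:7 — peak 9.
Total keeper-days = 34 over 4 days ⇒ peak ≥ ⌈34/4⌉ = 9, so 9 is optimal.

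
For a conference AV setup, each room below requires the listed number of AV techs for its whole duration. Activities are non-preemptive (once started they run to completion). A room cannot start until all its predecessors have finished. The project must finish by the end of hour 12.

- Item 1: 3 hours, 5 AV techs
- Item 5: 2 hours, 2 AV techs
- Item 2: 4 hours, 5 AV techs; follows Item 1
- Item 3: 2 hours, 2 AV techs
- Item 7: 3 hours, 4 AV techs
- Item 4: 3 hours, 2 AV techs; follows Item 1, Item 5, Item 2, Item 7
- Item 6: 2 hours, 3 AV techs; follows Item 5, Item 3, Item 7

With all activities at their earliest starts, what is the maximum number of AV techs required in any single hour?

Early-start schedule: Item 1@1, Item 5@1, Item 2@4, Item 3@1, Item 7@1, Item 4@8, Item 6@4.
Load per hour: hour 1: 13, hour 2: 13, hour 3: 9, hour 4: 8, hour 5: 8, hour 6: 5, hour 7: 5, hour 8: 2, hour 9: 2, hour 10: 2, hour 11: 0, hour 12: 0.
Peak is 13.

13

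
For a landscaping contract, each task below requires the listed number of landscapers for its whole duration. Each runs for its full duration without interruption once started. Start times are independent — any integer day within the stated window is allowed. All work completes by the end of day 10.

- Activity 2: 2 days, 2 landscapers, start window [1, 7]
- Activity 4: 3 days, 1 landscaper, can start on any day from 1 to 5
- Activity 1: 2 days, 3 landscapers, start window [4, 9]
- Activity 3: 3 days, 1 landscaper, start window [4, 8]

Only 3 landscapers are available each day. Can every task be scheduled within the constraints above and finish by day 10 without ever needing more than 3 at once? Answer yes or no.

Schedule Activity 2@1, Activity 4@1, Activity 1@4, Activity 3@6: d1:3  d2:3  d3:1  d4:3  d5:3  d6:1  d7:1  d8:1  d9:0  d10:0 — peak 3 ≤ 3.

yes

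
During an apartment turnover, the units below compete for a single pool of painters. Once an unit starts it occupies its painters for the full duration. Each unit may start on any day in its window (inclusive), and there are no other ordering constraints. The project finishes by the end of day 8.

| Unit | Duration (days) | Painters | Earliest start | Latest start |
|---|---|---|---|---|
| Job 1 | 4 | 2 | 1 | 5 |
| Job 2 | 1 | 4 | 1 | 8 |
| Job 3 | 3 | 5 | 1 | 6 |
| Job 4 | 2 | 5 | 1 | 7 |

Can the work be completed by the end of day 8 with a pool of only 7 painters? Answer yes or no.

yes

Schedule Job 1@1, Job 2@1, Job 3@2, Job 4@5: d1:6  d2:7  d3:7  d4:7  d5:5  d6:5  d7:0  d8:0 — peak 7 ≤ 7.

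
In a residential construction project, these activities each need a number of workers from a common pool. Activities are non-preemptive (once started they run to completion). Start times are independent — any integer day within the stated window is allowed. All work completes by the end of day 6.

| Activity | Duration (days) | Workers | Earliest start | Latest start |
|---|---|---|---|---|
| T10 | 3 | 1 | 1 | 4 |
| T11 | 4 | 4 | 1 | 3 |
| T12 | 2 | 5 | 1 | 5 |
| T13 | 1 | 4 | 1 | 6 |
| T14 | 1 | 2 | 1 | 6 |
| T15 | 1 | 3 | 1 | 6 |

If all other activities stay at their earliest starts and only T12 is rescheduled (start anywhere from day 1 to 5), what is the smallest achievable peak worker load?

14

T12@1: d1:19  d2:10  d3:5  d4:4  d5:0  d6:0 → peak 19
T12@2: d1:14  d2:10  d3:10  d4:4  d5:0  d6:0 → peak 14
T12@3: d1:14  d2:5  d3:10  d4:9  d5:0  d6:0 → peak 14
T12@4: d1:14  d2:5  d3:5  d4:9  d5:5  d6:0 → peak 14
T12@5: d1:14  d2:5  d3:5  d4:4  d5:5  d6:5 → peak 14
Best is T12@2, peak 14.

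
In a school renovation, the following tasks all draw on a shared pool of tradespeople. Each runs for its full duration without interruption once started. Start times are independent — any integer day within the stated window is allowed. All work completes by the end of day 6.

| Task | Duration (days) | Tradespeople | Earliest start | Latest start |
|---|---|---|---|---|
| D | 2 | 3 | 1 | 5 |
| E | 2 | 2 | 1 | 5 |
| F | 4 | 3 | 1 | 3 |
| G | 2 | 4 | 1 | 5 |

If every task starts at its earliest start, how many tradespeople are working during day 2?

12

At early start, day 2 has: D, E, F, G.
Demand: 3 + 2 + 3 + 4 = 12.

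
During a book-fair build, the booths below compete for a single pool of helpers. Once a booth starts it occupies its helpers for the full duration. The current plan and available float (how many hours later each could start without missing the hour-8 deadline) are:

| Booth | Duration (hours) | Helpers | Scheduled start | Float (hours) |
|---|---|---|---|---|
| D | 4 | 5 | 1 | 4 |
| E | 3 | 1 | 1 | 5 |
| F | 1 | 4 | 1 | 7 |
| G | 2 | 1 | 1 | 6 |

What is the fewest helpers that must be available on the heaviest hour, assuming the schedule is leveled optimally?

5

Early-start (D@1, E@1, F@1, G@1) gives peak 11: h1:11  h2:7  h3:6  h4:5  h5:0  h6:0  h7:0  h8:0.
Shift E→5, F→5, G→6.
Schedule D@1, E@5, F@5, G@6: h1:5  h2:5  h3:5  h4:5  h5:5  h6:2  h7:2  h8:0 — peak 5.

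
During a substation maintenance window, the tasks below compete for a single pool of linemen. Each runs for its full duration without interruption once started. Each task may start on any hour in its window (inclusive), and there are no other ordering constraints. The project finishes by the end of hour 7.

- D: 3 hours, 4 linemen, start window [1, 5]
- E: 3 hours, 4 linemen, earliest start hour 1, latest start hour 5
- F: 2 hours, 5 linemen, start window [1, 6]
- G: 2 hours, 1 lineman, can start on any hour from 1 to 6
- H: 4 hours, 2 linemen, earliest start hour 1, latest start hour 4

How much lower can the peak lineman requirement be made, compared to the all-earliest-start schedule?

8

Early-start peak: h1:16  h2:16  h3:10  h4:2  h5:0  h6:0  h7:0 ⇒ 16.
Leveled (D@1, E@1, F@4, G@4, H@4): h1:8  h2:8  h3:8  h4:8  h5:8  h6:2  h7:2 ⇒ 8.
Reduction 16 − 8 = 8.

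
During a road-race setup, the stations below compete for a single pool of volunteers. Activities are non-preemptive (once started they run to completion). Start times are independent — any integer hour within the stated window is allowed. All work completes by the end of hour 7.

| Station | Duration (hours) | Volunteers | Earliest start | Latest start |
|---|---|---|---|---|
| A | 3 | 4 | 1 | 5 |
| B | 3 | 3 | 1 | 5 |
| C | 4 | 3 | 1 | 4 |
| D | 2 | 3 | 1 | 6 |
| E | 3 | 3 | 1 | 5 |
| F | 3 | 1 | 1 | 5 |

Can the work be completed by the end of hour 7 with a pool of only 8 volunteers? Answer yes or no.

The minimum achievable peak is 9; 8 < 9, so no feasible schedule stays within the cap.

no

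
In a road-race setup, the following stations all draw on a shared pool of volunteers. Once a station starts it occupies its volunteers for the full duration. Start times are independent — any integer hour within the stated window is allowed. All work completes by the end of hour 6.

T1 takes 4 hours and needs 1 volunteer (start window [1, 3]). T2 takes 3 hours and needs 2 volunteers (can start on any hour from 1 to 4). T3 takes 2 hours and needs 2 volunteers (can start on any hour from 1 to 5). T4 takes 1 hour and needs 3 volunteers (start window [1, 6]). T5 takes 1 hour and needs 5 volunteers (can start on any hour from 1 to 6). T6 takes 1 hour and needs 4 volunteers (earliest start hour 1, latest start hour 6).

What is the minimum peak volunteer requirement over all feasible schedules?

5

Early-start (T1@1, T2@1, T3@1, T4@1, T5@1, T6@1) gives peak 17: h1:17  h2:5  h3:3  h4:1  h5:0  h6:0.
Shift T4→4, T5→5, T6→6.
Schedule T1@1, T2@1, T3@1, T4@4, T5@5, T6@6: h1:5  h2:5  h3:3  h4:4  h5:5  h6:4 — peak 5.
Total volunteer-hours = 26 over 6 hours ⇒ peak ≥ ⌈26/6⌉ = 5, so 5 is optimal.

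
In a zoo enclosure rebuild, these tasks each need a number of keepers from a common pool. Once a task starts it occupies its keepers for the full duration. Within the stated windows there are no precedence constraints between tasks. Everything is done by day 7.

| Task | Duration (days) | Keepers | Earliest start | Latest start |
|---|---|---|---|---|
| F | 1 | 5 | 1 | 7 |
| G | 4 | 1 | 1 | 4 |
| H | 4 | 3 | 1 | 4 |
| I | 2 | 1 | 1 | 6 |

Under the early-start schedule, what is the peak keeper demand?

10

Early-start schedule: F@1, G@1, H@1, I@1.
Load per day: day 1: 10, day 2: 5, day 3: 4, day 4: 4, day 5: 0, day 6: 0, day 7: 0.
Peak is 10.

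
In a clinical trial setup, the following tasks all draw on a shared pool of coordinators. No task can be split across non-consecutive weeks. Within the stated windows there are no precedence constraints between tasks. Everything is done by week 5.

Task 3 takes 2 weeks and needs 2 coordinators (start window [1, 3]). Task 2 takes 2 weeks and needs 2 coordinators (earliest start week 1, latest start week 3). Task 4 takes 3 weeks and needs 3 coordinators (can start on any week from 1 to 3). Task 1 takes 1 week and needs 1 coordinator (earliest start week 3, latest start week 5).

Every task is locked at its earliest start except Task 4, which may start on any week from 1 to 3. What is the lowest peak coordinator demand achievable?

4

Task 4@1: w1:7  w2:7  w3:4  w4:0  w5:0 → peak 7
Task 4@2: w1:4  w2:7  w3:4  w4:3  w5:0 → peak 7
Task 4@3: w1:4  w2:4  w3:4  w4:3  w5:3 → peak 4
Best is Task 4@3, peak 4.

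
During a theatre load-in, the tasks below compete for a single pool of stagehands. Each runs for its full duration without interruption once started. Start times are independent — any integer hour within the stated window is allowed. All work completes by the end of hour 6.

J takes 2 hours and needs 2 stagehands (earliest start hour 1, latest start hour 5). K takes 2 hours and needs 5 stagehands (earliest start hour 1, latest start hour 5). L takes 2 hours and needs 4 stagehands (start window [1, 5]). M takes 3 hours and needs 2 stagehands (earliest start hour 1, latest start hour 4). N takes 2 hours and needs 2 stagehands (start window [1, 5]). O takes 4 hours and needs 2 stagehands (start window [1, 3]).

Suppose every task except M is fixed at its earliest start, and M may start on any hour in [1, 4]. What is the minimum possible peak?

M@1: h1:17  h2:17  h3:4  h4:2  h5:0  h6:0 → peak 17
M@2: h1:15  h2:17  h3:4  h4:4  h5:0  h6:0 → peak 17
M@3: h1:15  h2:15  h3:4  h4:4  h5:2  h6:0 → peak 15
M@4: h1:15  h2:15  h3:2  h4:4  h5:2  h6:2 → peak 15
Best is M@3, peak 15.

15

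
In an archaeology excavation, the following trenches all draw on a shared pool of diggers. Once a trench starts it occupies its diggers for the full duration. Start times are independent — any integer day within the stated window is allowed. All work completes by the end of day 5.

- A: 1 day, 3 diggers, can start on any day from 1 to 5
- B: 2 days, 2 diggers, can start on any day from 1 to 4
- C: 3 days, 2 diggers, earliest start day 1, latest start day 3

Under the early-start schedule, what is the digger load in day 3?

At early start, day 3 has: C.
Demand: 2 = 2.

2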